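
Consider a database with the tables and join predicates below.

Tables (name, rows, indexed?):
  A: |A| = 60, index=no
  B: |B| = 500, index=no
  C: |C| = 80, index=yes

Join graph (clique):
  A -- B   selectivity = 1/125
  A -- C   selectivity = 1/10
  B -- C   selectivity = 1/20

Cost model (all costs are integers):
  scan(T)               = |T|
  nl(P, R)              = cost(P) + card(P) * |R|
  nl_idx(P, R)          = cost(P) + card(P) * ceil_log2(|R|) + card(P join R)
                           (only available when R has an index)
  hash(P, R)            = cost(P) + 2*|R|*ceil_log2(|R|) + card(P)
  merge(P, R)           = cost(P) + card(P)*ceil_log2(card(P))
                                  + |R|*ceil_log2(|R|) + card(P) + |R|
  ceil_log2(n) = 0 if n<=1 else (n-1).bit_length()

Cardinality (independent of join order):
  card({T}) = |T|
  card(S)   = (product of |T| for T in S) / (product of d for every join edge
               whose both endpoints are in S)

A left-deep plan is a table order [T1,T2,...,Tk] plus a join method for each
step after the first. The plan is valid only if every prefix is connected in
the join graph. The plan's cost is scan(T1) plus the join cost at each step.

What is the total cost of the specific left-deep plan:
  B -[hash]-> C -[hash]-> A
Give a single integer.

4840

step 1: scan B: cost=500, card=500
step 2: join C via hash
    card(P join C) = 500*80/(20) = 2000
    cost = 500 + 2*80*7 + 500 = 2120
step 3: join A via hash
    card(P join A) = 2000*60/(125*10) = 96
    cost = 2120 + 2*60*6 + 2000 = 4840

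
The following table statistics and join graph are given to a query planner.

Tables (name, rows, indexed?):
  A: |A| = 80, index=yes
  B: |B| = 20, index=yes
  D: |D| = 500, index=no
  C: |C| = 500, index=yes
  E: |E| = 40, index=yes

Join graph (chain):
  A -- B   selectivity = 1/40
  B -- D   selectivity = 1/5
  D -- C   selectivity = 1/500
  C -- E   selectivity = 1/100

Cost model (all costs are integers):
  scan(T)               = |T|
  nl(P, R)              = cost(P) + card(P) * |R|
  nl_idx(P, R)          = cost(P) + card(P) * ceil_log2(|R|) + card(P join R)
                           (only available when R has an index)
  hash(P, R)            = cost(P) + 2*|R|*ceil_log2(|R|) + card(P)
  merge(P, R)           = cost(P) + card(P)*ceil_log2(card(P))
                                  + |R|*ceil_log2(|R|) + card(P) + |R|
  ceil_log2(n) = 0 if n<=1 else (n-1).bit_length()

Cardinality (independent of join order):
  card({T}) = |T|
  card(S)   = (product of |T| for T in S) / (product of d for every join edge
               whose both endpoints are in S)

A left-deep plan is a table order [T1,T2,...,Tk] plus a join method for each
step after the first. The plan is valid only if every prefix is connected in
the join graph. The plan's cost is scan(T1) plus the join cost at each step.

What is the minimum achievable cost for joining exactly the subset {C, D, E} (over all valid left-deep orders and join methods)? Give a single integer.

6480

Selinger DP over subsets of {C,D,E}:
  {D}: scan cost=500, card=500
  {C}: scan cost=500, card=500
  {E}: scan cost=40, card=40
  {CD}: card=500; try (C,nl_idx)→5500, (D,hash)→10000, (C,hash)→10000, (D,merge)→10500, (C,merge)→10500, (D,nl)→250500 …(+1); best=5500 via (C,nl_idx)
  {CE}: card=200; try (C,nl_idx)→600, (E,hash)→1480, (E,nl_idx)→3700, (C,merge)→5320, (E,merge)→5780, (C,hash)→9080 …(+2); best=600 via (C,nl_idx)
  {CDE}: card=200; try (E,hash)→6480, (D,merge)→7400, (E,nl_idx)→8700, (D,hash)→9800, (E,merge)→10780, (E,nl)→25500 …(+1); best=6480 via (E,hash)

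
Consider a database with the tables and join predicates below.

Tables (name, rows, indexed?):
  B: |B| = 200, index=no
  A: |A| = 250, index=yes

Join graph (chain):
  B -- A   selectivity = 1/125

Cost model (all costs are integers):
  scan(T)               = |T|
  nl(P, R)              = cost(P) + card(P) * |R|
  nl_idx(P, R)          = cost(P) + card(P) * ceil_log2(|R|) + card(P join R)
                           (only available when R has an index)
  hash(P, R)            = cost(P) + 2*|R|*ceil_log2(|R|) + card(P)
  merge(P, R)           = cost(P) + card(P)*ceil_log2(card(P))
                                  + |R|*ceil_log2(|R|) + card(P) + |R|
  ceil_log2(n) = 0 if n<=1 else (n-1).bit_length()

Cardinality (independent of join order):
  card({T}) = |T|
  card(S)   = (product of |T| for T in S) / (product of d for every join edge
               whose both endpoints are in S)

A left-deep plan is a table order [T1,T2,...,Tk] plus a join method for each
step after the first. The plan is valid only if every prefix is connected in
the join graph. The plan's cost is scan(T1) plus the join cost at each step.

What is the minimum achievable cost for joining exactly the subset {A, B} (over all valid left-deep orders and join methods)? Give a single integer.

2200

Selinger DP over subsets of {A,B}:
  {B}: scan cost=200, card=200
  {A}: scan cost=250, card=250
  {AB}: card=400; try (A,nl_idx)→2200, (B,hash)→3700, (A,merge)→4250, (B,merge)→4300, (A,hash)→4400, (A,nl)→50200 …(+1); best=2200 via (A,nl_idx)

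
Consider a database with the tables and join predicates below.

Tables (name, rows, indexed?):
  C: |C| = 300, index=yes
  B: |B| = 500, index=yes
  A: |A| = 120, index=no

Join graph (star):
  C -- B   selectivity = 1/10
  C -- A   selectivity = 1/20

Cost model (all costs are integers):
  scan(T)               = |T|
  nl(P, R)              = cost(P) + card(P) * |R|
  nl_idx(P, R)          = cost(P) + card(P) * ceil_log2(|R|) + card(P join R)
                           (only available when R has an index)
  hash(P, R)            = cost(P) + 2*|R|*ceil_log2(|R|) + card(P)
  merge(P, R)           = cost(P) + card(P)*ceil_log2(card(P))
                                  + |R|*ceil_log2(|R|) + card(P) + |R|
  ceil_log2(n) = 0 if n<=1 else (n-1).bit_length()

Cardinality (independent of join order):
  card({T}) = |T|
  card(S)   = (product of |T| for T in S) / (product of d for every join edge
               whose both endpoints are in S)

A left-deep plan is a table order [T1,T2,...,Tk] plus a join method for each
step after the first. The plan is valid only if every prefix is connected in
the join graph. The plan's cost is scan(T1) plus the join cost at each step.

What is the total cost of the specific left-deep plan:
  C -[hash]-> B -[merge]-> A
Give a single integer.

235560

step 1: scan C: cost=300, card=300
step 2: join B via hash
    card(P join B) = 300*500/(10) = 15000
    cost = 300 + 2*500*9 + 300 = 9600
step 3: join A via merge
    card(P join A) = 15000*120/(20) = 90000
    cost = 9600 + 15000*14 + 120*7 + 15000 + 120 = 235560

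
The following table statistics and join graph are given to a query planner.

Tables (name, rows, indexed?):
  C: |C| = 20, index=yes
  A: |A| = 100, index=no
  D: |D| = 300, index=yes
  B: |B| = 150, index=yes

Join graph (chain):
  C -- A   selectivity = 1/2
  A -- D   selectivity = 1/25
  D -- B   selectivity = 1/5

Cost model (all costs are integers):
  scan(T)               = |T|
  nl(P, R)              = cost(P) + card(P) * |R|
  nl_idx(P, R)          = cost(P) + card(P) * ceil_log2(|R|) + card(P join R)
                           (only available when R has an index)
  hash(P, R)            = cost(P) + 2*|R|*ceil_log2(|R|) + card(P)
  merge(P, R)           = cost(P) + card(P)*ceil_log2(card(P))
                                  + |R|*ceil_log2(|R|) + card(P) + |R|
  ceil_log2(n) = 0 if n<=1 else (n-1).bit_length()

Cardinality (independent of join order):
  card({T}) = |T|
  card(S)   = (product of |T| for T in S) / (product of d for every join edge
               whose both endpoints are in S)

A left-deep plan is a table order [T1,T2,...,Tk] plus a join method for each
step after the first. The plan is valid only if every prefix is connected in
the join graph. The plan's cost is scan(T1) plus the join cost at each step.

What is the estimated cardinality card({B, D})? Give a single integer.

9000

Tables in S: B(150), D(300)
Edges inside S: D-B(d=5)
numerator = 150 * 300 = 45000
denominator = 5 = 5
card(S) = 45000 / 5 = 9000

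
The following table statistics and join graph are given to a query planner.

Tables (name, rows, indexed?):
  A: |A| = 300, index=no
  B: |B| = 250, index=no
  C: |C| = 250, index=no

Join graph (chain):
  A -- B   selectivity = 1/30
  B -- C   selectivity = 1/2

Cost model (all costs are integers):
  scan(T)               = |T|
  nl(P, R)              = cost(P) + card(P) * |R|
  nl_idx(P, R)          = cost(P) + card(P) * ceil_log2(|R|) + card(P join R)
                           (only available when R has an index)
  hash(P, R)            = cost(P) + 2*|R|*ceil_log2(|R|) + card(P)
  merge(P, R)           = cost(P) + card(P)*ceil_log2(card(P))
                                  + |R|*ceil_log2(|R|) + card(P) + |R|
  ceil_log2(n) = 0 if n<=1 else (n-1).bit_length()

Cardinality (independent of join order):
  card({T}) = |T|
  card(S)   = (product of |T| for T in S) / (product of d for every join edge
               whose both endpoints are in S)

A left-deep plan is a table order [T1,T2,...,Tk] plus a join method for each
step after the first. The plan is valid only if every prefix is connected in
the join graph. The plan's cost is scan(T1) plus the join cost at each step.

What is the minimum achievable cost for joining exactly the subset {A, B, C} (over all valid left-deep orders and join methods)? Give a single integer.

11100

Selinger DP over subsets of {A,B,C}:
  {A}: scan cost=300, card=300
  {B}: scan cost=250, card=250
  {C}: scan cost=250, card=250
  {AB}: card=2500; try (B,hash)→4600, (A,merge)→5500, (B,merge)→5550, (A,hash)→5900, (A,nl)→75250, (B,nl)→75300; best=4600 via (B,hash)
  {BC}: card=31250; try (C,hash)→4500, (B,hash)→4500, (C,merge)→4750, (B,merge)→4750, (C,nl)→62750, (B,nl)→62750; best=4500 via (C,hash)
  {ABC}: card=312500; try (C,hash)→11100, (C,merge)→39350, (A,hash)→41150, (A,merge)→507500, (C,nl)→629600, (A,nl)→9379500; best=11100 via (C,hash)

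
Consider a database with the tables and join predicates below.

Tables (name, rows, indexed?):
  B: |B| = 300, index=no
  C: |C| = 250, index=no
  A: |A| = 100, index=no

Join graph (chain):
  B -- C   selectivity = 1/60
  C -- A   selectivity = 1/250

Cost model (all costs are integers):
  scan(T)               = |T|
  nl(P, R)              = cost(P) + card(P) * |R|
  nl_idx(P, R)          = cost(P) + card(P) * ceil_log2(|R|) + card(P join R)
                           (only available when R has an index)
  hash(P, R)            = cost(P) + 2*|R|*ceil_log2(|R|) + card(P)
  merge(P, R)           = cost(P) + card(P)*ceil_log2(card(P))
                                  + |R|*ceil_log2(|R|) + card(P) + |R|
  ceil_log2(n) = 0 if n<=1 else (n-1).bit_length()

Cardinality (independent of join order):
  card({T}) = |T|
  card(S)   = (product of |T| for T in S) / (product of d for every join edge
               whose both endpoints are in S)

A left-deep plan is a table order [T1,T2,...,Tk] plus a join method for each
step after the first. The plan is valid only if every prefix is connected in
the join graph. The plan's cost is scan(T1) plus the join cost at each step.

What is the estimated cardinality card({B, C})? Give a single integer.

Tables in S: B(300), C(250)
Edges inside S: B-C(d=60)
numerator = 300 * 250 = 75000
denominator = 60 = 60
card(S) = 75000 / 60 = 1250

1250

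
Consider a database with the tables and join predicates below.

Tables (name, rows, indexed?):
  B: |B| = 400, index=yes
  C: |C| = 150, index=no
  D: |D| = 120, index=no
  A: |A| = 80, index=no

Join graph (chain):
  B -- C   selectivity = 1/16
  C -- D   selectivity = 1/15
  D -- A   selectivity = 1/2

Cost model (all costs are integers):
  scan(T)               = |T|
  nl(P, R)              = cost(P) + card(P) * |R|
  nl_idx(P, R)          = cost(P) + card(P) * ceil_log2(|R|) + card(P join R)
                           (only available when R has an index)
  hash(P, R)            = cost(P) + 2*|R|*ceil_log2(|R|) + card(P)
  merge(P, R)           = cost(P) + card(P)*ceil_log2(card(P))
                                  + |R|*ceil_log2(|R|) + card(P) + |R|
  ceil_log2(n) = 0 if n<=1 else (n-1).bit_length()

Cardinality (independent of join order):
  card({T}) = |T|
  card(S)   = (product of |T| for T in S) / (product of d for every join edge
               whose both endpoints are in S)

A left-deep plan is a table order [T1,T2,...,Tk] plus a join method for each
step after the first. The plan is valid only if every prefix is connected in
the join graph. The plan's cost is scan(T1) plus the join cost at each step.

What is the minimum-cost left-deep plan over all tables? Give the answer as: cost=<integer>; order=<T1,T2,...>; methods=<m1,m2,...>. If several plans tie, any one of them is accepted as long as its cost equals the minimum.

Selinger DP (subsets sized 1..n):
  {B}: scan cost=400, card=400
  {C}: scan cost=150, card=150
  {D}: scan cost=120, card=120
  {A}: scan cost=80, card=80
  {BC}: card=3750; try (C,hash)→3200, (B,nl_idx)→5250, (B,merge)→5500, (C,merge)→5750, (B,hash)→7500, (B,nl)→60150 …(+1); best=3200 via (C,hash)
  {CD}: card=1200; try (D,hash)→1980, (C,merge)→2430, (D,merge)→2460, (C,hash)→2640, (C,nl)→18120, (D,nl)→18150; best=1980 via (D,hash)
  {AD}: card=4800; try (A,hash)→1360, (D,merge)→1680, (A,merge)→1720, (D,hash)→1840, (D,nl)→9680, (A,nl)→9720; best=1360 via (A,hash)
  {BCD}: card=30000; try (D,hash)→8630, (B,hash)→10380, (B,merge)→20380, (B,nl_idx)→42780, (D,merge)→52910, (D,nl)→453200 …(+1); best=8630 via (D,hash)
  {ACD}: card=48000; try (A,hash)→4300, (C,hash)→8560, (A,merge)→17020, (C,merge)→69910, (A,nl)→97980, (C,nl)→721360; best=4300 via (A,hash)
  {ABCD}: card=1200000; try (A,hash)→39750, (B,hash)→59500, (A,merge)→489270, (B,merge)→824300, (B,nl_idx)→1636300, (A,nl)→2408630 …(+1); best=39750 via (A,hash)

cost=39750; order=B,C,D,A; methods=hash,hash,hash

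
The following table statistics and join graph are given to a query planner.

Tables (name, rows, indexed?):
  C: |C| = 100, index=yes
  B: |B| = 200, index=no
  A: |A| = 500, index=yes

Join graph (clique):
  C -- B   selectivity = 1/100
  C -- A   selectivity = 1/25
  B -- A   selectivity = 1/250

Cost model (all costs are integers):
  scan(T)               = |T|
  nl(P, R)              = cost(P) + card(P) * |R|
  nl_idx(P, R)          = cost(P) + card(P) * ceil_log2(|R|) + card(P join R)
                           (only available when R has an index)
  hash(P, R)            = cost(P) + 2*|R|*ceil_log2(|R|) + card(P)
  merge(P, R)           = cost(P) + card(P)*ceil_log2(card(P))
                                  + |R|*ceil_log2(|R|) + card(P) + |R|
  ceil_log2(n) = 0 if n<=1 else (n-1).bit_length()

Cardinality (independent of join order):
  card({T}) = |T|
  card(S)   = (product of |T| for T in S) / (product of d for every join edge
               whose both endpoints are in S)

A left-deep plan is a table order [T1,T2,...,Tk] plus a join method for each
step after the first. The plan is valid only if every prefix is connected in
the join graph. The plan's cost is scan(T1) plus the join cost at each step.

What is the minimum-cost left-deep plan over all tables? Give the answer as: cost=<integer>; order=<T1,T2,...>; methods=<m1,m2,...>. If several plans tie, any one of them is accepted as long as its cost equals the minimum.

cost=3616; order=B,C,A; methods=hash,nl_idx

Selinger DP (subsets sized 1..n):
  {C}: scan cost=100, card=100
  {B}: scan cost=200, card=200
  {A}: scan cost=500, card=500
  {BC}: card=200; try (C,hash)→1800, (C,nl_idx)→1800, (B,merge)→2700, (C,merge)→2800, (B,hash)→3400, (B,nl)→20100 …(+1); best=1800 via (C,hash)
  {AC}: card=2000; try (C,hash)→2400, (A,nl_idx)→3000, (A,merge)→5900, (C,nl_idx)→6000, (C,merge)→6300, (A,hash)→9200 …(+2); best=2400 via (C,hash)
  {AB}: card=400; try (A,nl_idx)→2400, (B,hash)→4200, (A,merge)→7000, (B,merge)→7300, (A,hash)→9400, (A,nl)→100200 …(+1); best=2400 via (A,nl_idx)
  {ABC}: card=16; try (A,nl_idx)→3616, (C,hash)→4200, (C,nl_idx)→5216, (C,merge)→7200, (B,hash)→7600, (A,merge)→8600 …(+5); best=3616 via (A,nl_idx)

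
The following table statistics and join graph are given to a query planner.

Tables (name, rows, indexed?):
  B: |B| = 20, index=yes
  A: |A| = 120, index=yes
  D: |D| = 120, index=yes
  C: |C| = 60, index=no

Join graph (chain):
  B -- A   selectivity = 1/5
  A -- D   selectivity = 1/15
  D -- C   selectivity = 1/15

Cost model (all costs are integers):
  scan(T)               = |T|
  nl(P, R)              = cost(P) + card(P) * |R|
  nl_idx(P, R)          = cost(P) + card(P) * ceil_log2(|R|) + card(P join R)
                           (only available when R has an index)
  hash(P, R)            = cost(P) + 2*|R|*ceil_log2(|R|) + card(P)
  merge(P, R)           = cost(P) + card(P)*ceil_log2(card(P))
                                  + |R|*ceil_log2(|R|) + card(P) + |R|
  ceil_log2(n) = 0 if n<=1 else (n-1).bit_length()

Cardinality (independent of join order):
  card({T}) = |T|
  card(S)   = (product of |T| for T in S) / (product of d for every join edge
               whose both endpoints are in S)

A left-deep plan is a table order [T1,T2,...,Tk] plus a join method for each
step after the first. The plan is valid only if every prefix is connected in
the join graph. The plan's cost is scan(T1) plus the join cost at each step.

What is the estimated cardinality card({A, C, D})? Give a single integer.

Tables in S: A(120), C(60), D(120)
Edges inside S: A-D(d=15), D-C(d=15)
numerator = 120 * 60 * 120 = 864000
denominator = 15 * 15 = 225
card(S) = 864000 / 225 = 3840

3840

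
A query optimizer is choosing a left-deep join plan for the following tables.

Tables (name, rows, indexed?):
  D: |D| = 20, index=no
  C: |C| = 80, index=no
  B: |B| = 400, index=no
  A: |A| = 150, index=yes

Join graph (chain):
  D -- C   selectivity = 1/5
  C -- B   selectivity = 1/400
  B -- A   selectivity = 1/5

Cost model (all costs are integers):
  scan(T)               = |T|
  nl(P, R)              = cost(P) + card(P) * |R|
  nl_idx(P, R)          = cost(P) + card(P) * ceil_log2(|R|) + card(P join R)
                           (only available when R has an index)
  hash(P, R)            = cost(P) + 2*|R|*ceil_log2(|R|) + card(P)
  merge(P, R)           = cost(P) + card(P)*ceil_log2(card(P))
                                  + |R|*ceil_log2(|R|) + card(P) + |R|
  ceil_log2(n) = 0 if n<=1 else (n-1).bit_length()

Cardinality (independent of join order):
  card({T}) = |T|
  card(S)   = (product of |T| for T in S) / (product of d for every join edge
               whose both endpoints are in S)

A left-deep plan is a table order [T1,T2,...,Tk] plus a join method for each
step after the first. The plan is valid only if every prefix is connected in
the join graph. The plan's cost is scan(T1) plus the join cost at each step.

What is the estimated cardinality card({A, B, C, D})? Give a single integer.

Tables in S: A(150), B(400), C(80), D(20)
Edges inside S: D-C(d=5), C-B(d=400), B-A(d=5)
numerator = 150 * 400 * 80 * 20 = 96000000
denominator = 5 * 400 * 5 = 10000
card(S) = 96000000 / 10000 = 9600

9600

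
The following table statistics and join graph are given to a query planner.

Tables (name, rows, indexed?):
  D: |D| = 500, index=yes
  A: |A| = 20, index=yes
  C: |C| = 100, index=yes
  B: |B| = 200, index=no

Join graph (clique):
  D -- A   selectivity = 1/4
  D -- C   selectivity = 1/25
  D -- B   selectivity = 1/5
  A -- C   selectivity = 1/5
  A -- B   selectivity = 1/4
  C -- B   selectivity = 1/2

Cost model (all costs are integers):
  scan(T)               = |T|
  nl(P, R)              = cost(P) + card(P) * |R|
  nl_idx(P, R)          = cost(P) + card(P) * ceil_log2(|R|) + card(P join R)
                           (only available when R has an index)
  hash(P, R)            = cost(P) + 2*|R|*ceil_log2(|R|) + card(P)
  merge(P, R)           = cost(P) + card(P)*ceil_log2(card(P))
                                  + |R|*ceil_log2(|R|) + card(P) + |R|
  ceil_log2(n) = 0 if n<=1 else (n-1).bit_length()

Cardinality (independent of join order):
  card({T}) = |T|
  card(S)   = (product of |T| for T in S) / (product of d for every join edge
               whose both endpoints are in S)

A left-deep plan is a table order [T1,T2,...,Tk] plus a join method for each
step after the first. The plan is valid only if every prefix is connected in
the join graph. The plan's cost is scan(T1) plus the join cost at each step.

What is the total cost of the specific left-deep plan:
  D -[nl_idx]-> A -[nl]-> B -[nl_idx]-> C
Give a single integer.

step 1: scan D: cost=500, card=500
step 2: join A via nl_idx
    card(P join A) = 500*20/(4) = 2500
    cost = 500 + 500*5 + 2500 = 5500
step 3: join B via nl
    card(P join B) = 2500*200/(5*4) = 25000
    cost = 5500 + 2500*200 = 505500
step 4: join C via nl_idx
    card(P join C) = 25000*100/(25*5*2) = 10000
    cost = 505500 + 25000*7 + 10000 = 690500

690500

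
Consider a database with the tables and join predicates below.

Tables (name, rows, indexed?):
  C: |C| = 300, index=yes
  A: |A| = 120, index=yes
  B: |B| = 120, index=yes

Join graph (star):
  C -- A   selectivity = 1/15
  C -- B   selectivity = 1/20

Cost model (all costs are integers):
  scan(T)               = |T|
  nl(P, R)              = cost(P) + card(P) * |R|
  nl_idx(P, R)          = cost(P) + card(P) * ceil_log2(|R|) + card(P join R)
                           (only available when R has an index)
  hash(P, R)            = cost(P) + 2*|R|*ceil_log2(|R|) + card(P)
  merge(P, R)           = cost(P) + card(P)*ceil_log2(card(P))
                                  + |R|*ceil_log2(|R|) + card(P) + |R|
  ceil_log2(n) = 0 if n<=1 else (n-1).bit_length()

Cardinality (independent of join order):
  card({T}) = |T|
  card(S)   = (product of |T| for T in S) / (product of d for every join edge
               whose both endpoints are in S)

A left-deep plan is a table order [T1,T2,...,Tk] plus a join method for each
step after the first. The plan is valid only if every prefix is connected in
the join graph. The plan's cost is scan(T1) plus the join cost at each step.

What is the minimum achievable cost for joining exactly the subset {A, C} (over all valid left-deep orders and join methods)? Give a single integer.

2280

Selinger DP over subsets of {A,C}:
  {C}: scan cost=300, card=300
  {A}: scan cost=120, card=120
  {AC}: card=2400; try (A,hash)→2280, (C,nl_idx)→3600, (C,merge)→4080, (A,merge)→4260, (A,nl_idx)→4800, (C,hash)→5640 …(+2); best=2280 via (A,hash)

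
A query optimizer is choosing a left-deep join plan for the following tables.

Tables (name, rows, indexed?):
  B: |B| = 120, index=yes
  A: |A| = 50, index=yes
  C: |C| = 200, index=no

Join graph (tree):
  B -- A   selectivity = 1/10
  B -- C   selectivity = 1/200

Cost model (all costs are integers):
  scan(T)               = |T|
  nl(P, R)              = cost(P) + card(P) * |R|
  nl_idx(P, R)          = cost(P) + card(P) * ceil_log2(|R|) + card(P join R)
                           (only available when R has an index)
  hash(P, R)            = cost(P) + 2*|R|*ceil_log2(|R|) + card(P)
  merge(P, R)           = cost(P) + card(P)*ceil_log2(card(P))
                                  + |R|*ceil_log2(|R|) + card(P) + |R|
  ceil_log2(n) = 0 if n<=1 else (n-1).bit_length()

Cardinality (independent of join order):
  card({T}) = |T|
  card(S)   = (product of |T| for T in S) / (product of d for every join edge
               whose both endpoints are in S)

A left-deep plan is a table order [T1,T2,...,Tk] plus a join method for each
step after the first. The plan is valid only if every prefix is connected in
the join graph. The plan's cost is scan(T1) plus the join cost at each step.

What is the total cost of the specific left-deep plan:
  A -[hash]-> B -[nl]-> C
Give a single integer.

step 1: scan A: cost=50, card=50
step 2: join B via hash
    card(P join B) = 50*120/(10) = 600
    cost = 50 + 2*120*7 + 50 = 1780
step 3: join C via nl
    card(P join C) = 600*200/(200) = 600
    cost = 1780 + 600*200 = 121780

121780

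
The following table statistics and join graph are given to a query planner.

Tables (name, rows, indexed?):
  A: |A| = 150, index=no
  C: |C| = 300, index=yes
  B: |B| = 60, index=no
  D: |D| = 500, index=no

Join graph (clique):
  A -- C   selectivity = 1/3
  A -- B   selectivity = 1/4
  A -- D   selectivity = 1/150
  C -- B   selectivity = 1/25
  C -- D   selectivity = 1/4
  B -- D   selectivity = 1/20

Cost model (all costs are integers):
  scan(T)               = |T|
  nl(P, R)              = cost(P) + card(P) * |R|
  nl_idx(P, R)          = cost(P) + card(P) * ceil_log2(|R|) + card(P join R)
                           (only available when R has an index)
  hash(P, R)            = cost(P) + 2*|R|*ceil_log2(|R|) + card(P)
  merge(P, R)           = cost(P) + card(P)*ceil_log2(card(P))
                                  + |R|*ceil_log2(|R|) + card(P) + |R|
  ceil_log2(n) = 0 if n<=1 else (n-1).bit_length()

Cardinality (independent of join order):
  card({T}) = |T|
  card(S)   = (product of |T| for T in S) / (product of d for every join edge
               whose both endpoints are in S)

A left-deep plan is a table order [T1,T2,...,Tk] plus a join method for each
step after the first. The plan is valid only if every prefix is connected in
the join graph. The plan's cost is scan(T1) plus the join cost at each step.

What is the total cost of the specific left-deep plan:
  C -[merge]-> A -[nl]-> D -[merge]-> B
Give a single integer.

7692570

step 1: scan C: cost=300, card=300
step 2: join A via merge
    card(P join A) = 300*150/(3) = 15000
    cost = 300 + 300*9 + 150*8 + 300 + 150 = 4650
step 3: join D via nl
    card(P join D) = 15000*500/(150*4) = 12500
    cost = 4650 + 15000*500 = 7504650
step 4: join B via merge
    card(P join B) = 12500*60/(4*25*20) = 375
    cost = 7504650 + 12500*14 + 60*6 + 12500 + 60 = 7692570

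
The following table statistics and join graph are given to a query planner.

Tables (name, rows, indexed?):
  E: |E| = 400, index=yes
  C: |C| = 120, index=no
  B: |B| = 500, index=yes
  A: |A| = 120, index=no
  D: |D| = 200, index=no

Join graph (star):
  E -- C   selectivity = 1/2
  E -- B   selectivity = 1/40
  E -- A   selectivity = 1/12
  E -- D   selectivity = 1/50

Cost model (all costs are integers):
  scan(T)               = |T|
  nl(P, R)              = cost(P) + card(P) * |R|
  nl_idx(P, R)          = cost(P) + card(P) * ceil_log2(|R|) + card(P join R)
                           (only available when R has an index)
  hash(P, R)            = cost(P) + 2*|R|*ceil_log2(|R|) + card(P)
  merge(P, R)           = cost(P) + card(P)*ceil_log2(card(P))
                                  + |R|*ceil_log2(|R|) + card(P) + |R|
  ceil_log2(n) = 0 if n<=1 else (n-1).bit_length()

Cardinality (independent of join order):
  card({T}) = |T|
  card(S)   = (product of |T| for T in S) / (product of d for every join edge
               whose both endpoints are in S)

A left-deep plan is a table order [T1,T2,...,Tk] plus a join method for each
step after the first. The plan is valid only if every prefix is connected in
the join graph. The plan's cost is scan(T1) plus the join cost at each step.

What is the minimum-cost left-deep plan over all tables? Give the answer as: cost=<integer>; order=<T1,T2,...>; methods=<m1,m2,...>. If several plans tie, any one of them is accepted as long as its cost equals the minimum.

Selinger DP (subsets sized 1..n):
  {E}: scan cost=400, card=400
  {C}: scan cost=120, card=120
  {B}: scan cost=500, card=500
  {A}: scan cost=120, card=120
  {D}: scan cost=200, card=200
  {CE}: card=24000; try (C,hash)→2480, (E,merge)→5080, (C,merge)→5360, (E,hash)→7440, (E,nl_idx)→25200, (E,nl)→48120 …(+1); best=2480 via (C,hash)
  {BE}: card=5000; try (E,hash)→8200, (B,nl_idx)→9000, (B,merge)→9400, (E,merge)→9500, (B,hash)→9800, (E,nl_idx)→10000 …(+2); best=8200 via (E,hash)
  {AE}: card=4000; try (A,hash)→2480, (E,merge)→5080, (E,nl_idx)→5200, (A,merge)→5360, (E,hash)→7440, (E,nl)→48120 …(+1); best=2480 via (A,hash)
  {DE}: card=1600; try (E,nl_idx)→3600, (D,hash)→4000, (E,merge)→6000, (D,merge)→6200, (E,hash)→7600, (E,nl)→80200 …(+1); best=3600 via (E,nl_idx)
  {BCE}: card=300000; try (C,hash)→14880, (B,hash)→35480, (C,merge)→79160, (B,merge)→391480, (B,nl_idx)→518480, (C,nl)→608200 …(+1); best=14880 via (C,hash)
  {ACE}: card=240000; try (C,hash)→8160, (A,hash)→28160, (C,merge)→55440, (A,merge)→387440, (C,nl)→482480, (A,nl)→2882480; best=8160 via (C,hash)
  {CDE}: card=96000; try (C,hash)→6880, (C,merge)→23760, (D,hash)→29680, (C,nl)→195600, (D,merge)→388280, (D,nl)→4802480; best=6880 via (C,hash)
  {ABE}: card=50000; try (A,hash)→14880, (B,hash)→15480, (B,merge)→59480, (A,merge)→79160, (B,nl_idx)→88480, (A,nl)→608200 …(+1); best=14880 via (A,hash)
  {BDE}: card=20000; try (B,hash)→14200, (D,hash)→16400, (B,merge)→27800, (B,nl_idx)→38000, (D,merge)→80000, (B,nl)→803600 …(+1); best=14200 via (B,hash)
  {ADE}: card=16000; try (A,hash)→6880, (D,hash)→9680, (A,merge)→23760, (D,merge)→56280, (A,nl)→195600, (D,nl)→802480; best=6880 via (A,hash)
  {ABCE}: card=3000000; try (C,hash)→66560, (B,hash)→257160, (A,hash)→316560, (C,merge)→865840, (B,merge)→4573160, (B,nl_idx)→5168160 …(+4); best=66560 via (C,hash)
  {BCDE}: card=1200000; try (C,hash)→35880, (B,hash)→111880, (D,hash)→318080, (C,merge)→335160, (B,merge)→1739880, (B,nl_idx)→2070880 …(+4); best=35880 via (C,hash)
  {ACDE}: card=960000; try (C,hash)→24560, (A,hash)→104560, (C,merge)→247840, (D,hash)→251360, (A,merge)→1735840, (C,nl)→1926880 …(+3); best=24560 via (C,hash)
  {ABDE}: card=200000; try (B,hash)→31880, (A,hash)→35880, (D,hash)→68080, (B,merge)→251880, (A,merge)→335160, (B,nl_idx)→350880 …(+4); best=31880 via (B,hash)
  {ABCDE}: card=12000000; try (C,hash)→233560, (B,hash)→993560, (A,hash)→1237560, (D,hash)→3069760, (C,merge)→3832840, (B,merge)→20189560 …(+7); best=233560 via (C,hash)

cost=233560; order=D,E,A,B,C; methods=nl_idx,hash,hash,hash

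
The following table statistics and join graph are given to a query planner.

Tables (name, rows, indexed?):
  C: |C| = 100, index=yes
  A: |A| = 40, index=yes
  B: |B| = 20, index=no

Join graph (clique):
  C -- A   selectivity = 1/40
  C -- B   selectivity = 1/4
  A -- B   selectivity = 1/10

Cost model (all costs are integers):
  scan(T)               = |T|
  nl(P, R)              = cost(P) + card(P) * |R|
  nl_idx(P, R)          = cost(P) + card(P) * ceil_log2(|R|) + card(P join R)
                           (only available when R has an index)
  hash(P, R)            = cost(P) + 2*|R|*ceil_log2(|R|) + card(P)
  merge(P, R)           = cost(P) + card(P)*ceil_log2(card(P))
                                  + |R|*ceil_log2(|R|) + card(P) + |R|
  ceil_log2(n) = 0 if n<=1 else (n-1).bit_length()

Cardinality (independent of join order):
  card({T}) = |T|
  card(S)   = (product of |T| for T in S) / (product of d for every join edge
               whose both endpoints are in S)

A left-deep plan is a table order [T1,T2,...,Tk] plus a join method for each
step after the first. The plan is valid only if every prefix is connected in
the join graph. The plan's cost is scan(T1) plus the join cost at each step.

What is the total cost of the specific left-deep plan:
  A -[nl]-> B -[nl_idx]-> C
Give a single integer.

step 1: scan A: cost=40, card=40
step 2: join B via nl
    card(P join B) = 40*20/(10) = 80
    cost = 40 + 40*20 = 840
step 3: join C via nl_idx
    card(P join C) = 80*100/(40*4) = 50
    cost = 840 + 80*7 + 50 = 1450

1450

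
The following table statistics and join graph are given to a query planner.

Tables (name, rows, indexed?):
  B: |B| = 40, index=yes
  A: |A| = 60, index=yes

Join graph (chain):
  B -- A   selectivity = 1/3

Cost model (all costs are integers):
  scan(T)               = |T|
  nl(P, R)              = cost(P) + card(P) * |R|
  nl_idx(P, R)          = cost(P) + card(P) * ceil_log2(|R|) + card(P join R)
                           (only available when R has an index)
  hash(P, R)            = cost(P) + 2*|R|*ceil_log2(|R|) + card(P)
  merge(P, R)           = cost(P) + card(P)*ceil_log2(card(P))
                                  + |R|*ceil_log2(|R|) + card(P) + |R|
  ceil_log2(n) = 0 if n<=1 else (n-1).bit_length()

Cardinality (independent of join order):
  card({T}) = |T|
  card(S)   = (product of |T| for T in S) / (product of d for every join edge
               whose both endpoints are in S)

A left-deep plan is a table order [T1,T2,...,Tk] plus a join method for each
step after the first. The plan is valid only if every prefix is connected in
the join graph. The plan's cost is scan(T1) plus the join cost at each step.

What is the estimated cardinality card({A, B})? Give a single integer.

Tables in S: A(60), B(40)
Edges inside S: B-A(d=3)
numerator = 60 * 40 = 2400
denominator = 3 = 3
card(S) = 2400 / 3 = 800

800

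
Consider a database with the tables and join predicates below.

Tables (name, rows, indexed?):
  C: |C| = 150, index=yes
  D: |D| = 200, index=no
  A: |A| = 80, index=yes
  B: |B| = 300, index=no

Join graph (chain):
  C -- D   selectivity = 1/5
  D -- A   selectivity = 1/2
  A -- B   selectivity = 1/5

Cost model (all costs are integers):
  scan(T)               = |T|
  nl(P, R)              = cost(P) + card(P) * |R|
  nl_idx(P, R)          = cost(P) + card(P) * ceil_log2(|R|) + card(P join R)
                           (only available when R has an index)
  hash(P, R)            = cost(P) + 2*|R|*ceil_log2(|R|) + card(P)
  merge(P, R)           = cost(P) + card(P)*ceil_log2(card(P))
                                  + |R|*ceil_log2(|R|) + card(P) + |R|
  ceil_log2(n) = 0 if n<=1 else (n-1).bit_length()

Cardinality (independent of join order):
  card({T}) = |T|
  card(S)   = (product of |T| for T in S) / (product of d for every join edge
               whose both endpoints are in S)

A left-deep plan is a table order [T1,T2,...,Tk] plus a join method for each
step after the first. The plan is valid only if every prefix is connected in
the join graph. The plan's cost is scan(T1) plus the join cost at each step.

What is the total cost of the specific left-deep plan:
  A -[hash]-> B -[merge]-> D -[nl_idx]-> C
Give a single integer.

step 1: scan A: cost=80, card=80
step 2: join B via hash
    card(P join B) = 80*300/(5) = 4800
    cost = 80 + 2*300*9 + 80 = 5560
step 3: join D via merge
    card(P join D) = 4800*200/(2) = 480000
    cost = 5560 + 4800*13 + 200*8 + 4800 + 200 = 74560
step 4: join C via nl_idx
    card(P join C) = 480000*150/(5) = 14400000
    cost = 74560 + 480000*8 + 14400000 = 18314560

18314560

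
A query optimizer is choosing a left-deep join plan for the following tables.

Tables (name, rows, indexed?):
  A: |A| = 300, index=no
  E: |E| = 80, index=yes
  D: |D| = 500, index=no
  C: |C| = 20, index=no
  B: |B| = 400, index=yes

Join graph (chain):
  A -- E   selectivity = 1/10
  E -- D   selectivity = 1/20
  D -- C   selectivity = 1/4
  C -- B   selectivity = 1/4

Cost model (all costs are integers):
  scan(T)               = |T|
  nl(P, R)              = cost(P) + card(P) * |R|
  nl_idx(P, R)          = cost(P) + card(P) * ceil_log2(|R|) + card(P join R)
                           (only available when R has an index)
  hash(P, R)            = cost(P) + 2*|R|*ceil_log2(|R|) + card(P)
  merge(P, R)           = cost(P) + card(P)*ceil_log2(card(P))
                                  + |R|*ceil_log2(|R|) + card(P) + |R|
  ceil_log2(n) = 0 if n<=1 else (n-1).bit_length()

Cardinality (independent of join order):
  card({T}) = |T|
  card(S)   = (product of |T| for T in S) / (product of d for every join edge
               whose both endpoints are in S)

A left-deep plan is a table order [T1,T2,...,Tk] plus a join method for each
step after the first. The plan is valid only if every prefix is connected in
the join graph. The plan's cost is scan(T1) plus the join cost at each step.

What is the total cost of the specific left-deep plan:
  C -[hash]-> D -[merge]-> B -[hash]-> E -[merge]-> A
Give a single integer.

21299660

step 1: scan C: cost=20, card=20
step 2: join D via hash
    card(P join D) = 20*500/(4) = 2500
    cost = 20 + 2*500*9 + 20 = 9040
step 3: join B via merge
    card(P join B) = 2500*400/(4) = 250000
    cost = 9040 + 2500*12 + 400*9 + 2500 + 400 = 45540
step 4: join E via hash
    card(P join E) = 250000*80/(20) = 1000000
    cost = 45540 + 2*80*7 + 250000 = 296660
step 5: join A via merge
    card(P join A) = 1000000*300/(10) = 30000000
    cost = 296660 + 1000000*20 + 300*9 + 1000000 + 300 = 21299660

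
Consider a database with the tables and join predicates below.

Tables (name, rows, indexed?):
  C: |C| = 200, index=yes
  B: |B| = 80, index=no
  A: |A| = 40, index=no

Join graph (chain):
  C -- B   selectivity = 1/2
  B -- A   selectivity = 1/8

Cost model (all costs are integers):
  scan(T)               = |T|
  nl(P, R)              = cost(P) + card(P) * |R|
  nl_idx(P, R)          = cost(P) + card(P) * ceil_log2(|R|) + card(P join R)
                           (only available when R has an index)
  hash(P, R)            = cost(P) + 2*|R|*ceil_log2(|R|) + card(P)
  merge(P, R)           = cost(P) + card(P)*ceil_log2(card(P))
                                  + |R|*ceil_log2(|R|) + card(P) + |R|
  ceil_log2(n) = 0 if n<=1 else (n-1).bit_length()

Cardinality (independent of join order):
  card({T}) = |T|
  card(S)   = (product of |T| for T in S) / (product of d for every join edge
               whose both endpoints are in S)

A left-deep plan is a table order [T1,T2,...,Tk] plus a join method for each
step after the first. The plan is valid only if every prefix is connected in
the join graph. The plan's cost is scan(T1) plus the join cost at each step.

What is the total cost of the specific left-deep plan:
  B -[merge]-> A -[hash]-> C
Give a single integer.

step 1: scan B: cost=80, card=80
step 2: join A via merge
    card(P join A) = 80*40/(8) = 400
    cost = 80 + 80*7 + 40*6 + 80 + 40 = 1000
step 3: join C via hash
    card(P join C) = 400*200/(2) = 40000
    cost = 1000 + 2*200*8 + 400 = 4600

4600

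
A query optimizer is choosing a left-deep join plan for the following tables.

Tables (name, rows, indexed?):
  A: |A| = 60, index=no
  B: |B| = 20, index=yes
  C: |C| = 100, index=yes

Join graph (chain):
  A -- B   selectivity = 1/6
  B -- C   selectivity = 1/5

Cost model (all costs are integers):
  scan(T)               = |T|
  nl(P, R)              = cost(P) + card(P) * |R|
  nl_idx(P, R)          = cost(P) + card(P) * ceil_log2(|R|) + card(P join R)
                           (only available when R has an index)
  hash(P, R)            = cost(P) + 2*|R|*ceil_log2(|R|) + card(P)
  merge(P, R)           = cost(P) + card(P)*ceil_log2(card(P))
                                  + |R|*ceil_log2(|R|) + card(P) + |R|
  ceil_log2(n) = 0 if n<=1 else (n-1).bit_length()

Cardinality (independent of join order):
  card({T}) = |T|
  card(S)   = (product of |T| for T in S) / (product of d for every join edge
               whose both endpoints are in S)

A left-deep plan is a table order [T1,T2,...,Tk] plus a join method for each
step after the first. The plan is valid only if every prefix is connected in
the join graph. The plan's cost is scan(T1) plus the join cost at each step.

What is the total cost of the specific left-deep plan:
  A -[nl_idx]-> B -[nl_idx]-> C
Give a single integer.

5960

step 1: scan A: cost=60, card=60
step 2: join B via nl_idx
    card(P join B) = 60*20/(6) = 200
    cost = 60 + 60*5 + 200 = 560
step 3: join C via nl_idx
    card(P join C) = 200*100/(5) = 4000
    cost = 560 + 200*7 + 4000 = 5960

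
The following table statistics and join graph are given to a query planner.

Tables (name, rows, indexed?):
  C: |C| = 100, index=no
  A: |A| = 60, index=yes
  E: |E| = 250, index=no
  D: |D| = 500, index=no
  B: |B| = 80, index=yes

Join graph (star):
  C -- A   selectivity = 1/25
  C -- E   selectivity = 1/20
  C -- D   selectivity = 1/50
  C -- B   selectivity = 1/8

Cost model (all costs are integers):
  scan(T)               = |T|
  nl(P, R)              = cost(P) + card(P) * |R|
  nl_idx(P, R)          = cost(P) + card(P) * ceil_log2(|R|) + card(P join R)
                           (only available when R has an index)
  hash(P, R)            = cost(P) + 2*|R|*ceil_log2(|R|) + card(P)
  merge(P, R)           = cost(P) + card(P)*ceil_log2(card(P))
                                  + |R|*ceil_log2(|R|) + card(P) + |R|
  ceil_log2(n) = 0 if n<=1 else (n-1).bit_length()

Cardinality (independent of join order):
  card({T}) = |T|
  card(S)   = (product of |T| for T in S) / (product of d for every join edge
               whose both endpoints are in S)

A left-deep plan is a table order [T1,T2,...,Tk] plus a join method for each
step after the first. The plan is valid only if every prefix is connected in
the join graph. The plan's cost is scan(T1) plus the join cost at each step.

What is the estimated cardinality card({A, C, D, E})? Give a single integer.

30000

Tables in S: A(60), C(100), D(500), E(250)
Edges inside S: C-A(d=25), C-E(d=20), C-D(d=50)
numerator = 60 * 100 * 500 * 250 = 750000000
denominator = 25 * 20 * 50 = 25000
card(S) = 750000000 / 25000 = 30000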